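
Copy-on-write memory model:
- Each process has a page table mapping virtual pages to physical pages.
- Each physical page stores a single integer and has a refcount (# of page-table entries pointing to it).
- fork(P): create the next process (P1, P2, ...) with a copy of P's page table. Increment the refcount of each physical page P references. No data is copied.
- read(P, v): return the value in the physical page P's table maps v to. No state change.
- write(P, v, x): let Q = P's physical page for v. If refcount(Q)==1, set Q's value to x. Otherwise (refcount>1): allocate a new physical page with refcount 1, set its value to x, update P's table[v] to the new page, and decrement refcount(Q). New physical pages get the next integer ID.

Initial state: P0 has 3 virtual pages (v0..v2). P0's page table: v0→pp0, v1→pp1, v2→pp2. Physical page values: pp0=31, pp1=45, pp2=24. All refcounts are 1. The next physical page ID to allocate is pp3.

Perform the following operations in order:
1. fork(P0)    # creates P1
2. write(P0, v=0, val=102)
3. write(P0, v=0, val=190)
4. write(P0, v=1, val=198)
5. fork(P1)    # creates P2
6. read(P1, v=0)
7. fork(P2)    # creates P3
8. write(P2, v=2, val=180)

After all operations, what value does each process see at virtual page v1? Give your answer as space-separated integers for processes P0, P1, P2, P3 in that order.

Answer: 198 45 45 45

Derivation:
Op 1: fork(P0) -> P1. 3 ppages; refcounts: pp0:2 pp1:2 pp2:2
Op 2: write(P0, v0, 102). refcount(pp0)=2>1 -> COPY to pp3. 4 ppages; refcounts: pp0:1 pp1:2 pp2:2 pp3:1
Op 3: write(P0, v0, 190). refcount(pp3)=1 -> write in place. 4 ppages; refcounts: pp0:1 pp1:2 pp2:2 pp3:1
Op 4: write(P0, v1, 198). refcount(pp1)=2>1 -> COPY to pp4. 5 ppages; refcounts: pp0:1 pp1:1 pp2:2 pp3:1 pp4:1
Op 5: fork(P1) -> P2. 5 ppages; refcounts: pp0:2 pp1:2 pp2:3 pp3:1 pp4:1
Op 6: read(P1, v0) -> 31. No state change.
Op 7: fork(P2) -> P3. 5 ppages; refcounts: pp0:3 pp1:3 pp2:4 pp3:1 pp4:1
Op 8: write(P2, v2, 180). refcount(pp2)=4>1 -> COPY to pp5. 6 ppages; refcounts: pp0:3 pp1:3 pp2:3 pp3:1 pp4:1 pp5:1
P0: v1 -> pp4 = 198
P1: v1 -> pp1 = 45
P2: v1 -> pp1 = 45
P3: v1 -> pp1 = 45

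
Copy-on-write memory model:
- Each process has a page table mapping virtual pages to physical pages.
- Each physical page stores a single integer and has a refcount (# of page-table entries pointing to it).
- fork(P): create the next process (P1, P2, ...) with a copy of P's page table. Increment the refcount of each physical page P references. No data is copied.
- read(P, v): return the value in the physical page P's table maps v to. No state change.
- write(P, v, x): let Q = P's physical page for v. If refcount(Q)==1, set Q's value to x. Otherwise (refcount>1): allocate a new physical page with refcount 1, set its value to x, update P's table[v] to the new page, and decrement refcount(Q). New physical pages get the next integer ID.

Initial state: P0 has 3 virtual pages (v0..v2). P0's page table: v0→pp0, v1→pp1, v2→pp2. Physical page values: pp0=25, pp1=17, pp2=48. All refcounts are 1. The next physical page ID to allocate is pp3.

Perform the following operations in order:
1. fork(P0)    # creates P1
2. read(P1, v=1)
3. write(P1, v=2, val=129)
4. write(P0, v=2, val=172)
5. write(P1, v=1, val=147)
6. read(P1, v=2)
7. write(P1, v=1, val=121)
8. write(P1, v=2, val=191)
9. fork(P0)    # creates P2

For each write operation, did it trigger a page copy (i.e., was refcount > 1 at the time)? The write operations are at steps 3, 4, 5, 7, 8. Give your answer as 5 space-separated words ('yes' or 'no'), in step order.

Op 1: fork(P0) -> P1. 3 ppages; refcounts: pp0:2 pp1:2 pp2:2
Op 2: read(P1, v1) -> 17. No state change.
Op 3: write(P1, v2, 129). refcount(pp2)=2>1 -> COPY to pp3. 4 ppages; refcounts: pp0:2 pp1:2 pp2:1 pp3:1
Op 4: write(P0, v2, 172). refcount(pp2)=1 -> write in place. 4 ppages; refcounts: pp0:2 pp1:2 pp2:1 pp3:1
Op 5: write(P1, v1, 147). refcount(pp1)=2>1 -> COPY to pp4. 5 ppages; refcounts: pp0:2 pp1:1 pp2:1 pp3:1 pp4:1
Op 6: read(P1, v2) -> 129. No state change.
Op 7: write(P1, v1, 121). refcount(pp4)=1 -> write in place. 5 ppages; refcounts: pp0:2 pp1:1 pp2:1 pp3:1 pp4:1
Op 8: write(P1, v2, 191). refcount(pp3)=1 -> write in place. 5 ppages; refcounts: pp0:2 pp1:1 pp2:1 pp3:1 pp4:1
Op 9: fork(P0) -> P2. 5 ppages; refcounts: pp0:3 pp1:2 pp2:2 pp3:1 pp4:1

yes no yes no no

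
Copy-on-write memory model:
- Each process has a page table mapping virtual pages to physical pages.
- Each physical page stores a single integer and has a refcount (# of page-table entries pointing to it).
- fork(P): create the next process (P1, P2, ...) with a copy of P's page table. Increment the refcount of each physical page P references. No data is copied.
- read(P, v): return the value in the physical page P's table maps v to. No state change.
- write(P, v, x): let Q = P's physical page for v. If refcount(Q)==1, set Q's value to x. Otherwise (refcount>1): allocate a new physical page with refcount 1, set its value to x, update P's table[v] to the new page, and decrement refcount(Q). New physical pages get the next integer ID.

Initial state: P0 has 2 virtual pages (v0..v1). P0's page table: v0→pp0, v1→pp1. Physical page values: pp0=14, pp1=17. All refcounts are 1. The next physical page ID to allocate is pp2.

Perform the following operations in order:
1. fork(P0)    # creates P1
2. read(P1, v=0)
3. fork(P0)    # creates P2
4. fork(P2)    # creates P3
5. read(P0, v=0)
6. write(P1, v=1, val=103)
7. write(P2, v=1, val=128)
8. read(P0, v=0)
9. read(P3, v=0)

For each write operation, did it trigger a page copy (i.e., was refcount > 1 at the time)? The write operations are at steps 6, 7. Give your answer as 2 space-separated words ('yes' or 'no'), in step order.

Op 1: fork(P0) -> P1. 2 ppages; refcounts: pp0:2 pp1:2
Op 2: read(P1, v0) -> 14. No state change.
Op 3: fork(P0) -> P2. 2 ppages; refcounts: pp0:3 pp1:3
Op 4: fork(P2) -> P3. 2 ppages; refcounts: pp0:4 pp1:4
Op 5: read(P0, v0) -> 14. No state change.
Op 6: write(P1, v1, 103). refcount(pp1)=4>1 -> COPY to pp2. 3 ppages; refcounts: pp0:4 pp1:3 pp2:1
Op 7: write(P2, v1, 128). refcount(pp1)=3>1 -> COPY to pp3. 4 ppages; refcounts: pp0:4 pp1:2 pp2:1 pp3:1
Op 8: read(P0, v0) -> 14. No state change.
Op 9: read(P3, v0) -> 14. No state change.

yes yes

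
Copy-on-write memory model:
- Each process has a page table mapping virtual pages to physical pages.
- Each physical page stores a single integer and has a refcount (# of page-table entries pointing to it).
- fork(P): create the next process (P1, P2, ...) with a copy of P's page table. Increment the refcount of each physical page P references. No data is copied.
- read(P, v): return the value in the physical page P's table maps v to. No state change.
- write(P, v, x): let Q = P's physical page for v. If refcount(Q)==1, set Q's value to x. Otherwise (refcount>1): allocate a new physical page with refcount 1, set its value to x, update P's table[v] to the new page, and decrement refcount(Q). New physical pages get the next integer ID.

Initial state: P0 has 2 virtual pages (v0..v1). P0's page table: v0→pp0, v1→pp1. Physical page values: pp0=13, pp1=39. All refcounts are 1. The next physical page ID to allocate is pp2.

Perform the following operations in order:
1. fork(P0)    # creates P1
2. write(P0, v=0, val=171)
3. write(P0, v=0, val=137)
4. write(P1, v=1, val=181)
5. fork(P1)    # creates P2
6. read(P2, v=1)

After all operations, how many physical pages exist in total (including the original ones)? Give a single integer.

Answer: 4

Derivation:
Op 1: fork(P0) -> P1. 2 ppages; refcounts: pp0:2 pp1:2
Op 2: write(P0, v0, 171). refcount(pp0)=2>1 -> COPY to pp2. 3 ppages; refcounts: pp0:1 pp1:2 pp2:1
Op 3: write(P0, v0, 137). refcount(pp2)=1 -> write in place. 3 ppages; refcounts: pp0:1 pp1:2 pp2:1
Op 4: write(P1, v1, 181). refcount(pp1)=2>1 -> COPY to pp3. 4 ppages; refcounts: pp0:1 pp1:1 pp2:1 pp3:1
Op 5: fork(P1) -> P2. 4 ppages; refcounts: pp0:2 pp1:1 pp2:1 pp3:2
Op 6: read(P2, v1) -> 181. No state change.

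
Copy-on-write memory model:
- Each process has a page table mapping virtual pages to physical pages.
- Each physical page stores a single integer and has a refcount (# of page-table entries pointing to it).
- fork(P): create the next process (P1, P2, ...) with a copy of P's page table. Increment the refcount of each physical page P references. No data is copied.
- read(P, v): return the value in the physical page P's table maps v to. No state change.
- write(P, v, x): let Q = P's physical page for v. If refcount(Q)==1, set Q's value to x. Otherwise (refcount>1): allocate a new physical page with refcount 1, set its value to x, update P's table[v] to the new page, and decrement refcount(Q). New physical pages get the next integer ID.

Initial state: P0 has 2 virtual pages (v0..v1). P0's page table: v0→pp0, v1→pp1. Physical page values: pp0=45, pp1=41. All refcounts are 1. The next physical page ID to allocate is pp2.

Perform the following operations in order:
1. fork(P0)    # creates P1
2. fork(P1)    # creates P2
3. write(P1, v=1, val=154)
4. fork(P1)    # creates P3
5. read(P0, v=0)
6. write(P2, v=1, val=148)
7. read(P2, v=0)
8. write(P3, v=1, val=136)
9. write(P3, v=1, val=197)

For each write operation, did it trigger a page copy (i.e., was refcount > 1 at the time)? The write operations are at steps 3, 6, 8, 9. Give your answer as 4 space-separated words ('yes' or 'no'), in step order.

Op 1: fork(P0) -> P1. 2 ppages; refcounts: pp0:2 pp1:2
Op 2: fork(P1) -> P2. 2 ppages; refcounts: pp0:3 pp1:3
Op 3: write(P1, v1, 154). refcount(pp1)=3>1 -> COPY to pp2. 3 ppages; refcounts: pp0:3 pp1:2 pp2:1
Op 4: fork(P1) -> P3. 3 ppages; refcounts: pp0:4 pp1:2 pp2:2
Op 5: read(P0, v0) -> 45. No state change.
Op 6: write(P2, v1, 148). refcount(pp1)=2>1 -> COPY to pp3. 4 ppages; refcounts: pp0:4 pp1:1 pp2:2 pp3:1
Op 7: read(P2, v0) -> 45. No state change.
Op 8: write(P3, v1, 136). refcount(pp2)=2>1 -> COPY to pp4. 5 ppages; refcounts: pp0:4 pp1:1 pp2:1 pp3:1 pp4:1
Op 9: write(P3, v1, 197). refcount(pp4)=1 -> write in place. 5 ppages; refcounts: pp0:4 pp1:1 pp2:1 pp3:1 pp4:1

yes yes yes no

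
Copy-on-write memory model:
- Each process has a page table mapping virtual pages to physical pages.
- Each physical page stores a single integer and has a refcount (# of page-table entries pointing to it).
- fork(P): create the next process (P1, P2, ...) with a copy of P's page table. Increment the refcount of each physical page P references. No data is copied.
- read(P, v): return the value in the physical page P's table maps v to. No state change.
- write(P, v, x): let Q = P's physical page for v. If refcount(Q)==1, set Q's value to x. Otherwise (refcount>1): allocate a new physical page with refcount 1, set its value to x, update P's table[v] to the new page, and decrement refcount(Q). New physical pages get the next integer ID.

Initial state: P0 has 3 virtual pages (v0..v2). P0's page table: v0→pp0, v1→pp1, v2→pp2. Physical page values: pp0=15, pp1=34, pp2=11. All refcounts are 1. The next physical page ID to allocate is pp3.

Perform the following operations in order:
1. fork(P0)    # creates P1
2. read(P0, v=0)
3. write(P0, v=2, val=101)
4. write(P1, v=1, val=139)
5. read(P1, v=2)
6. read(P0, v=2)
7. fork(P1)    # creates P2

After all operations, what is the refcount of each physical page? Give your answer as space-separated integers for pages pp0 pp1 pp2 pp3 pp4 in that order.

Answer: 3 1 2 1 2

Derivation:
Op 1: fork(P0) -> P1. 3 ppages; refcounts: pp0:2 pp1:2 pp2:2
Op 2: read(P0, v0) -> 15. No state change.
Op 3: write(P0, v2, 101). refcount(pp2)=2>1 -> COPY to pp3. 4 ppages; refcounts: pp0:2 pp1:2 pp2:1 pp3:1
Op 4: write(P1, v1, 139). refcount(pp1)=2>1 -> COPY to pp4. 5 ppages; refcounts: pp0:2 pp1:1 pp2:1 pp3:1 pp4:1
Op 5: read(P1, v2) -> 11. No state change.
Op 6: read(P0, v2) -> 101. No state change.
Op 7: fork(P1) -> P2. 5 ppages; refcounts: pp0:3 pp1:1 pp2:2 pp3:1 pp4:2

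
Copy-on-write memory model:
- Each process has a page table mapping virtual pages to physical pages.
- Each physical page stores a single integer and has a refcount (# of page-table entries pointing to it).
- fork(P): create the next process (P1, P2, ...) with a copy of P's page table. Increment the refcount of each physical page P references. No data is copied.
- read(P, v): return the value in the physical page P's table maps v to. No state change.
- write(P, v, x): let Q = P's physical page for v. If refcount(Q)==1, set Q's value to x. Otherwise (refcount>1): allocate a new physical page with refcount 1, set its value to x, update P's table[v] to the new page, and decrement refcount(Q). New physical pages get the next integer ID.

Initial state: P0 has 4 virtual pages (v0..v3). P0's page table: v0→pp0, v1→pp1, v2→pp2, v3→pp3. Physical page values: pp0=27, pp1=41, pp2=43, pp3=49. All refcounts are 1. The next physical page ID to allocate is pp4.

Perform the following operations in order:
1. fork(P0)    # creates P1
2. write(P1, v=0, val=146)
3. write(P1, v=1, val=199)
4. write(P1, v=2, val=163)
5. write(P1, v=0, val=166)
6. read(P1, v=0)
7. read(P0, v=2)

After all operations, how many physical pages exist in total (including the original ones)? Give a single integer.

Op 1: fork(P0) -> P1. 4 ppages; refcounts: pp0:2 pp1:2 pp2:2 pp3:2
Op 2: write(P1, v0, 146). refcount(pp0)=2>1 -> COPY to pp4. 5 ppages; refcounts: pp0:1 pp1:2 pp2:2 pp3:2 pp4:1
Op 3: write(P1, v1, 199). refcount(pp1)=2>1 -> COPY to pp5. 6 ppages; refcounts: pp0:1 pp1:1 pp2:2 pp3:2 pp4:1 pp5:1
Op 4: write(P1, v2, 163). refcount(pp2)=2>1 -> COPY to pp6. 7 ppages; refcounts: pp0:1 pp1:1 pp2:1 pp3:2 pp4:1 pp5:1 pp6:1
Op 5: write(P1, v0, 166). refcount(pp4)=1 -> write in place. 7 ppages; refcounts: pp0:1 pp1:1 pp2:1 pp3:2 pp4:1 pp5:1 pp6:1
Op 6: read(P1, v0) -> 166. No state change.
Op 7: read(P0, v2) -> 43. No state change.

Answer: 7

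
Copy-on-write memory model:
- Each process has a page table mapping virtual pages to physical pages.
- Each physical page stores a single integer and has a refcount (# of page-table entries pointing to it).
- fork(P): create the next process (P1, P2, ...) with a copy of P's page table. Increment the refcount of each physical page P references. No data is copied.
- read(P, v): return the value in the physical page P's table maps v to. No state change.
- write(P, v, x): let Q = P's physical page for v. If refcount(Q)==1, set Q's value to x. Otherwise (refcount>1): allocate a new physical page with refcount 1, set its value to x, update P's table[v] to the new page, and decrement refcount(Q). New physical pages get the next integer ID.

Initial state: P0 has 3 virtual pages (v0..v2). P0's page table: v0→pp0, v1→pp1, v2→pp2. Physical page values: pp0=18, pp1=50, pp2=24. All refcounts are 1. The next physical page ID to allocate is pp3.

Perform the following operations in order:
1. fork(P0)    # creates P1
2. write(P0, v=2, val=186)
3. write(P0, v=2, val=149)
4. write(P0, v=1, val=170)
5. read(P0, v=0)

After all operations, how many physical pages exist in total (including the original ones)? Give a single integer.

Answer: 5

Derivation:
Op 1: fork(P0) -> P1. 3 ppages; refcounts: pp0:2 pp1:2 pp2:2
Op 2: write(P0, v2, 186). refcount(pp2)=2>1 -> COPY to pp3. 4 ppages; refcounts: pp0:2 pp1:2 pp2:1 pp3:1
Op 3: write(P0, v2, 149). refcount(pp3)=1 -> write in place. 4 ppages; refcounts: pp0:2 pp1:2 pp2:1 pp3:1
Op 4: write(P0, v1, 170). refcount(pp1)=2>1 -> COPY to pp4. 5 ppages; refcounts: pp0:2 pp1:1 pp2:1 pp3:1 pp4:1
Op 5: read(P0, v0) -> 18. No state change.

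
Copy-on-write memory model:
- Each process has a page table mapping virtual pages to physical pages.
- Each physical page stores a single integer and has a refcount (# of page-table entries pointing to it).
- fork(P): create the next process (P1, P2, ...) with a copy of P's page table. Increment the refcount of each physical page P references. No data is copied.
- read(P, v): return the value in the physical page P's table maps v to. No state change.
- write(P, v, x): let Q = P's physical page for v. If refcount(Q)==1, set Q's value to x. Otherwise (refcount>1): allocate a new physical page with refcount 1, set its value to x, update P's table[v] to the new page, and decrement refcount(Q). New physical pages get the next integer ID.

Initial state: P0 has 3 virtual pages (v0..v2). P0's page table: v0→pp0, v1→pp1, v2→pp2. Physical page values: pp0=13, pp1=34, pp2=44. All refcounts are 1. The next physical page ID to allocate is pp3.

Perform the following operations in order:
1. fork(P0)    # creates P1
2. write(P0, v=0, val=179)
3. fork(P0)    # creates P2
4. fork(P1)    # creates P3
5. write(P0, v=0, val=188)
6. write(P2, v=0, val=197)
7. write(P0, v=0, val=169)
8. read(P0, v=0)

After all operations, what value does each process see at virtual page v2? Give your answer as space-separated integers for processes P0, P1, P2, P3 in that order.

Answer: 44 44 44 44

Derivation:
Op 1: fork(P0) -> P1. 3 ppages; refcounts: pp0:2 pp1:2 pp2:2
Op 2: write(P0, v0, 179). refcount(pp0)=2>1 -> COPY to pp3. 4 ppages; refcounts: pp0:1 pp1:2 pp2:2 pp3:1
Op 3: fork(P0) -> P2. 4 ppages; refcounts: pp0:1 pp1:3 pp2:3 pp3:2
Op 4: fork(P1) -> P3. 4 ppages; refcounts: pp0:2 pp1:4 pp2:4 pp3:2
Op 5: write(P0, v0, 188). refcount(pp3)=2>1 -> COPY to pp4. 5 ppages; refcounts: pp0:2 pp1:4 pp2:4 pp3:1 pp4:1
Op 6: write(P2, v0, 197). refcount(pp3)=1 -> write in place. 5 ppages; refcounts: pp0:2 pp1:4 pp2:4 pp3:1 pp4:1
Op 7: write(P0, v0, 169). refcount(pp4)=1 -> write in place. 5 ppages; refcounts: pp0:2 pp1:4 pp2:4 pp3:1 pp4:1
Op 8: read(P0, v0) -> 169. No state change.
P0: v2 -> pp2 = 44
P1: v2 -> pp2 = 44
P2: v2 -> pp2 = 44
P3: v2 -> pp2 = 44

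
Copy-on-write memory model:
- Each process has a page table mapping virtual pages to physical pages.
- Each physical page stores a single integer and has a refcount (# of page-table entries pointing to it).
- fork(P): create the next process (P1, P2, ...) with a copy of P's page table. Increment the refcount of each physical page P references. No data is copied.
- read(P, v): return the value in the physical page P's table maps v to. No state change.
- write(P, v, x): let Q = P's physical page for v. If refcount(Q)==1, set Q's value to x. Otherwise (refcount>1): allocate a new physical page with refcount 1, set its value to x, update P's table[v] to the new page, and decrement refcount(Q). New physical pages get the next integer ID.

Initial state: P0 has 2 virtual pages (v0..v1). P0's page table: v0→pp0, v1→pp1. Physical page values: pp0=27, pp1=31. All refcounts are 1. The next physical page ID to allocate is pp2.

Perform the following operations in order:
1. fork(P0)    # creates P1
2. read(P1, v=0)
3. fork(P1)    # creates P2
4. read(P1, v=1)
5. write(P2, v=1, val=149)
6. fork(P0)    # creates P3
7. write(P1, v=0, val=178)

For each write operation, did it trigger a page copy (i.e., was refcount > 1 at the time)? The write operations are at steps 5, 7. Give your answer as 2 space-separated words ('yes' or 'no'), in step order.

Op 1: fork(P0) -> P1. 2 ppages; refcounts: pp0:2 pp1:2
Op 2: read(P1, v0) -> 27. No state change.
Op 3: fork(P1) -> P2. 2 ppages; refcounts: pp0:3 pp1:3
Op 4: read(P1, v1) -> 31. No state change.
Op 5: write(P2, v1, 149). refcount(pp1)=3>1 -> COPY to pp2. 3 ppages; refcounts: pp0:3 pp1:2 pp2:1
Op 6: fork(P0) -> P3. 3 ppages; refcounts: pp0:4 pp1:3 pp2:1
Op 7: write(P1, v0, 178). refcount(pp0)=4>1 -> COPY to pp3. 4 ppages; refcounts: pp0:3 pp1:3 pp2:1 pp3:1

yes yes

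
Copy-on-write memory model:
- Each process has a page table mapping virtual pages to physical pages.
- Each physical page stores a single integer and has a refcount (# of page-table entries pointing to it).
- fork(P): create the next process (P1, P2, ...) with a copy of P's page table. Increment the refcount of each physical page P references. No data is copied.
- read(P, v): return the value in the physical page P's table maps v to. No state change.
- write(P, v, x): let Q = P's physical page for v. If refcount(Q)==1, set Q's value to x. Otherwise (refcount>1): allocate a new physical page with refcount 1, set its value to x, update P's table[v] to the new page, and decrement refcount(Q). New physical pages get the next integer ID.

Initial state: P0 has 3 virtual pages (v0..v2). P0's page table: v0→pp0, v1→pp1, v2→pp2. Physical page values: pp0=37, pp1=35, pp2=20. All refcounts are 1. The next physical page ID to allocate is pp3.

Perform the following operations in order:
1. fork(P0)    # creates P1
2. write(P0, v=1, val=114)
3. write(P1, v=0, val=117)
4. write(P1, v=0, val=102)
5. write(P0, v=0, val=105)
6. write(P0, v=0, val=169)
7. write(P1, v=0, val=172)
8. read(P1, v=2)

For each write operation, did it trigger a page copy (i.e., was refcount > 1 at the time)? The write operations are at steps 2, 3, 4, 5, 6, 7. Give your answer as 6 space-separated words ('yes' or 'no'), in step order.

Op 1: fork(P0) -> P1. 3 ppages; refcounts: pp0:2 pp1:2 pp2:2
Op 2: write(P0, v1, 114). refcount(pp1)=2>1 -> COPY to pp3. 4 ppages; refcounts: pp0:2 pp1:1 pp2:2 pp3:1
Op 3: write(P1, v0, 117). refcount(pp0)=2>1 -> COPY to pp4. 5 ppages; refcounts: pp0:1 pp1:1 pp2:2 pp3:1 pp4:1
Op 4: write(P1, v0, 102). refcount(pp4)=1 -> write in place. 5 ppages; refcounts: pp0:1 pp1:1 pp2:2 pp3:1 pp4:1
Op 5: write(P0, v0, 105). refcount(pp0)=1 -> write in place. 5 ppages; refcounts: pp0:1 pp1:1 pp2:2 pp3:1 pp4:1
Op 6: write(P0, v0, 169). refcount(pp0)=1 -> write in place. 5 ppages; refcounts: pp0:1 pp1:1 pp2:2 pp3:1 pp4:1
Op 7: write(P1, v0, 172). refcount(pp4)=1 -> write in place. 5 ppages; refcounts: pp0:1 pp1:1 pp2:2 pp3:1 pp4:1
Op 8: read(P1, v2) -> 20. No state change.

yes yes no no no no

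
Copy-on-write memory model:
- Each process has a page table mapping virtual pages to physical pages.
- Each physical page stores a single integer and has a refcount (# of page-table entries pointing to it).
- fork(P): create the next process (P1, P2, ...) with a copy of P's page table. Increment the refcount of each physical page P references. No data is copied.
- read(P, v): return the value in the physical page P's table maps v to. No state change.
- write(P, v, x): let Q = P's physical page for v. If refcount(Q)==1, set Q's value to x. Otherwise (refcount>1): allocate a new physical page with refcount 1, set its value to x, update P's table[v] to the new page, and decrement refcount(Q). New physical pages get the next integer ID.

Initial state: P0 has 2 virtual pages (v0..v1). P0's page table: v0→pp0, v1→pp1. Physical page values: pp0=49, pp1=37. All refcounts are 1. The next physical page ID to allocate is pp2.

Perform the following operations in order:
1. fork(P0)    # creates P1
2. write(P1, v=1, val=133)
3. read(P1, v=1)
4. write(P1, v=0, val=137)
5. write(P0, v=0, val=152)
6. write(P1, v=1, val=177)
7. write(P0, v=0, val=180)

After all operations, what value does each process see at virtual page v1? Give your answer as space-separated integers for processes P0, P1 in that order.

Op 1: fork(P0) -> P1. 2 ppages; refcounts: pp0:2 pp1:2
Op 2: write(P1, v1, 133). refcount(pp1)=2>1 -> COPY to pp2. 3 ppages; refcounts: pp0:2 pp1:1 pp2:1
Op 3: read(P1, v1) -> 133. No state change.
Op 4: write(P1, v0, 137). refcount(pp0)=2>1 -> COPY to pp3. 4 ppages; refcounts: pp0:1 pp1:1 pp2:1 pp3:1
Op 5: write(P0, v0, 152). refcount(pp0)=1 -> write in place. 4 ppages; refcounts: pp0:1 pp1:1 pp2:1 pp3:1
Op 6: write(P1, v1, 177). refcount(pp2)=1 -> write in place. 4 ppages; refcounts: pp0:1 pp1:1 pp2:1 pp3:1
Op 7: write(P0, v0, 180). refcount(pp0)=1 -> write in place. 4 ppages; refcounts: pp0:1 pp1:1 pp2:1 pp3:1
P0: v1 -> pp1 = 37
P1: v1 -> pp2 = 177

Answer: 37 177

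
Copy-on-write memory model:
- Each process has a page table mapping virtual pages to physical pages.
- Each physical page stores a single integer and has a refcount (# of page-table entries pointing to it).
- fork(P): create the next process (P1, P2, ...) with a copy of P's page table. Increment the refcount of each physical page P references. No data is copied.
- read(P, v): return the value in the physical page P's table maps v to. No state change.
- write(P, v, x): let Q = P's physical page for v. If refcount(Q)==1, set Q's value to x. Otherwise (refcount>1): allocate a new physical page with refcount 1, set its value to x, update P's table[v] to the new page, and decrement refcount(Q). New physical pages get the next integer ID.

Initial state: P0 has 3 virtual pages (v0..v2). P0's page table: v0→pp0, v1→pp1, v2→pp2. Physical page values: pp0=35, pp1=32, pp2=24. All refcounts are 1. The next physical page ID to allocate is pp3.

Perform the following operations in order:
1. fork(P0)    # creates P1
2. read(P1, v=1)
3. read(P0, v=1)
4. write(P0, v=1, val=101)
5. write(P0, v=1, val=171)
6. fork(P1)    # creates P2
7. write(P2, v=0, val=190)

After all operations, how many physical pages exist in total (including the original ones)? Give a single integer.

Op 1: fork(P0) -> P1. 3 ppages; refcounts: pp0:2 pp1:2 pp2:2
Op 2: read(P1, v1) -> 32. No state change.
Op 3: read(P0, v1) -> 32. No state change.
Op 4: write(P0, v1, 101). refcount(pp1)=2>1 -> COPY to pp3. 4 ppages; refcounts: pp0:2 pp1:1 pp2:2 pp3:1
Op 5: write(P0, v1, 171). refcount(pp3)=1 -> write in place. 4 ppages; refcounts: pp0:2 pp1:1 pp2:2 pp3:1
Op 6: fork(P1) -> P2. 4 ppages; refcounts: pp0:3 pp1:2 pp2:3 pp3:1
Op 7: write(P2, v0, 190). refcount(pp0)=3>1 -> COPY to pp4. 5 ppages; refcounts: pp0:2 pp1:2 pp2:3 pp3:1 pp4:1

Answer: 5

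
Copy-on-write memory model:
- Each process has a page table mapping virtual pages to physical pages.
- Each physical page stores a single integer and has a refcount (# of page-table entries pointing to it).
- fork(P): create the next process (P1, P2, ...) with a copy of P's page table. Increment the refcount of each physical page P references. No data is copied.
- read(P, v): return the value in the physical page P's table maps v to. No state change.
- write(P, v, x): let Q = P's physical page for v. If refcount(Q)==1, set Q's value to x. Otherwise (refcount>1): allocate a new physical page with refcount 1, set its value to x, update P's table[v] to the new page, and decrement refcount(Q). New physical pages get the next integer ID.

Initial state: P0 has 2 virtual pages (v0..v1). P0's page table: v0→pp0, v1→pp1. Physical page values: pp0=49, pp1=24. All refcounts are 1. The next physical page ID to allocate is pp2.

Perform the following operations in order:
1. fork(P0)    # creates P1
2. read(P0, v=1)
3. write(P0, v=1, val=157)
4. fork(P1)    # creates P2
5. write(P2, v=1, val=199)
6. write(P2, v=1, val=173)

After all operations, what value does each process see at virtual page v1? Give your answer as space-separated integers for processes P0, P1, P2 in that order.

Answer: 157 24 173

Derivation:
Op 1: fork(P0) -> P1. 2 ppages; refcounts: pp0:2 pp1:2
Op 2: read(P0, v1) -> 24. No state change.
Op 3: write(P0, v1, 157). refcount(pp1)=2>1 -> COPY to pp2. 3 ppages; refcounts: pp0:2 pp1:1 pp2:1
Op 4: fork(P1) -> P2. 3 ppages; refcounts: pp0:3 pp1:2 pp2:1
Op 5: write(P2, v1, 199). refcount(pp1)=2>1 -> COPY to pp3. 4 ppages; refcounts: pp0:3 pp1:1 pp2:1 pp3:1
Op 6: write(P2, v1, 173). refcount(pp3)=1 -> write in place. 4 ppages; refcounts: pp0:3 pp1:1 pp2:1 pp3:1
P0: v1 -> pp2 = 157
P1: v1 -> pp1 = 24
P2: v1 -> pp3 = 173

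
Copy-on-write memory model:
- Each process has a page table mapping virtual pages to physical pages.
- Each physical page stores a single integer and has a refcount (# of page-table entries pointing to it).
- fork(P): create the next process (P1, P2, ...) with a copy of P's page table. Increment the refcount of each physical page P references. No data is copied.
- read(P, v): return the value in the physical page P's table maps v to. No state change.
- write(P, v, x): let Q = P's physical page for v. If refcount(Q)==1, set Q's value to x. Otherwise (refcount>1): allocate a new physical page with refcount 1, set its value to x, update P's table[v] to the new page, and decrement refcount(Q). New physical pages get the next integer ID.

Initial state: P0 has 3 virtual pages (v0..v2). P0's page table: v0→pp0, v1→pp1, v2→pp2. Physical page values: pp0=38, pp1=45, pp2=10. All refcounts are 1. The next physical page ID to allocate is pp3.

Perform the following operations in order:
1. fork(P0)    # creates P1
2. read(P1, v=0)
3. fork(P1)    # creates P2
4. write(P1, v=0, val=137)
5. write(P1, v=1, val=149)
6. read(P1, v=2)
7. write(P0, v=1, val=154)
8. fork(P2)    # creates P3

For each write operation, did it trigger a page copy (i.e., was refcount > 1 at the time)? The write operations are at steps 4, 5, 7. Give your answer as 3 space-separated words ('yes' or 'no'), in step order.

Op 1: fork(P0) -> P1. 3 ppages; refcounts: pp0:2 pp1:2 pp2:2
Op 2: read(P1, v0) -> 38. No state change.
Op 3: fork(P1) -> P2. 3 ppages; refcounts: pp0:3 pp1:3 pp2:3
Op 4: write(P1, v0, 137). refcount(pp0)=3>1 -> COPY to pp3. 4 ppages; refcounts: pp0:2 pp1:3 pp2:3 pp3:1
Op 5: write(P1, v1, 149). refcount(pp1)=3>1 -> COPY to pp4. 5 ppages; refcounts: pp0:2 pp1:2 pp2:3 pp3:1 pp4:1
Op 6: read(P1, v2) -> 10. No state change.
Op 7: write(P0, v1, 154). refcount(pp1)=2>1 -> COPY to pp5. 6 ppages; refcounts: pp0:2 pp1:1 pp2:3 pp3:1 pp4:1 pp5:1
Op 8: fork(P2) -> P3. 6 ppages; refcounts: pp0:3 pp1:2 pp2:4 pp3:1 pp4:1 pp5:1

yes yes yes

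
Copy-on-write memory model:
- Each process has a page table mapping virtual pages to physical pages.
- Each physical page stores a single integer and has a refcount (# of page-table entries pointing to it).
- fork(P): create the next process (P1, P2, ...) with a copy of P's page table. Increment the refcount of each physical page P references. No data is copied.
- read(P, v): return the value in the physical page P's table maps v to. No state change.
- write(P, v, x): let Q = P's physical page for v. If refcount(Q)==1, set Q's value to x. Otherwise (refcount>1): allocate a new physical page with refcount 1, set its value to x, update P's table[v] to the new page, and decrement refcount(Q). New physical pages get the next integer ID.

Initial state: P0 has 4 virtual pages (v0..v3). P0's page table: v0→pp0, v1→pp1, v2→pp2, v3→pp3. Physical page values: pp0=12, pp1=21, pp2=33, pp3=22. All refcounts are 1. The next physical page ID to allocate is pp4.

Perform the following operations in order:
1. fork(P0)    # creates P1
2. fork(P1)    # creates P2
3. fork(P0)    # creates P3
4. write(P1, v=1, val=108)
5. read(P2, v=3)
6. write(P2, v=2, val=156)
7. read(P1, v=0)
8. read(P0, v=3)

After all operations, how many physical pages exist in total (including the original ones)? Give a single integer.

Answer: 6

Derivation:
Op 1: fork(P0) -> P1. 4 ppages; refcounts: pp0:2 pp1:2 pp2:2 pp3:2
Op 2: fork(P1) -> P2. 4 ppages; refcounts: pp0:3 pp1:3 pp2:3 pp3:3
Op 3: fork(P0) -> P3. 4 ppages; refcounts: pp0:4 pp1:4 pp2:4 pp3:4
Op 4: write(P1, v1, 108). refcount(pp1)=4>1 -> COPY to pp4. 5 ppages; refcounts: pp0:4 pp1:3 pp2:4 pp3:4 pp4:1
Op 5: read(P2, v3) -> 22. No state change.
Op 6: write(P2, v2, 156). refcount(pp2)=4>1 -> COPY to pp5. 6 ppages; refcounts: pp0:4 pp1:3 pp2:3 pp3:4 pp4:1 pp5:1
Op 7: read(P1, v0) -> 12. No state change.
Op 8: read(P0, v3) -> 22. No state change.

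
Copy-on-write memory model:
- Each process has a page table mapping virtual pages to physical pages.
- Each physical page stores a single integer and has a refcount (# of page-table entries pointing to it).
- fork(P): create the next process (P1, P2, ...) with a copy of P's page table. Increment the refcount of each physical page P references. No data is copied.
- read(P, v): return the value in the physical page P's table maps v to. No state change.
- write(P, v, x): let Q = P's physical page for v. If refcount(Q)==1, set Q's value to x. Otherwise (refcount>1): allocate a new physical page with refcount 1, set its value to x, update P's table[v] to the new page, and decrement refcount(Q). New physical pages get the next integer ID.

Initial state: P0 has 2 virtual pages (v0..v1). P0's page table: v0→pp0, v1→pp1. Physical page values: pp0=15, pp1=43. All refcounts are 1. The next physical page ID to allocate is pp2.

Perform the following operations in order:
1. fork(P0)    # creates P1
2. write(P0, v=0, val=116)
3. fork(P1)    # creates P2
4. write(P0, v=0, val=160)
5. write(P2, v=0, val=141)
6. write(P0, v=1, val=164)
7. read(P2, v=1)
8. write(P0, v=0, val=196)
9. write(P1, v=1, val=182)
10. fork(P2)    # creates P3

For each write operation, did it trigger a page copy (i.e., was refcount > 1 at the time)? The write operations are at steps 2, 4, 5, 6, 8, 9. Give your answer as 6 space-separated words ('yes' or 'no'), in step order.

Op 1: fork(P0) -> P1. 2 ppages; refcounts: pp0:2 pp1:2
Op 2: write(P0, v0, 116). refcount(pp0)=2>1 -> COPY to pp2. 3 ppages; refcounts: pp0:1 pp1:2 pp2:1
Op 3: fork(P1) -> P2. 3 ppages; refcounts: pp0:2 pp1:3 pp2:1
Op 4: write(P0, v0, 160). refcount(pp2)=1 -> write in place. 3 ppages; refcounts: pp0:2 pp1:3 pp2:1
Op 5: write(P2, v0, 141). refcount(pp0)=2>1 -> COPY to pp3. 4 ppages; refcounts: pp0:1 pp1:3 pp2:1 pp3:1
Op 6: write(P0, v1, 164). refcount(pp1)=3>1 -> COPY to pp4. 5 ppages; refcounts: pp0:1 pp1:2 pp2:1 pp3:1 pp4:1
Op 7: read(P2, v1) -> 43. No state change.
Op 8: write(P0, v0, 196). refcount(pp2)=1 -> write in place. 5 ppages; refcounts: pp0:1 pp1:2 pp2:1 pp3:1 pp4:1
Op 9: write(P1, v1, 182). refcount(pp1)=2>1 -> COPY to pp5. 6 ppages; refcounts: pp0:1 pp1:1 pp2:1 pp3:1 pp4:1 pp5:1
Op 10: fork(P2) -> P3. 6 ppages; refcounts: pp0:1 pp1:2 pp2:1 pp3:2 pp4:1 pp5:1

yes no yes yes no yes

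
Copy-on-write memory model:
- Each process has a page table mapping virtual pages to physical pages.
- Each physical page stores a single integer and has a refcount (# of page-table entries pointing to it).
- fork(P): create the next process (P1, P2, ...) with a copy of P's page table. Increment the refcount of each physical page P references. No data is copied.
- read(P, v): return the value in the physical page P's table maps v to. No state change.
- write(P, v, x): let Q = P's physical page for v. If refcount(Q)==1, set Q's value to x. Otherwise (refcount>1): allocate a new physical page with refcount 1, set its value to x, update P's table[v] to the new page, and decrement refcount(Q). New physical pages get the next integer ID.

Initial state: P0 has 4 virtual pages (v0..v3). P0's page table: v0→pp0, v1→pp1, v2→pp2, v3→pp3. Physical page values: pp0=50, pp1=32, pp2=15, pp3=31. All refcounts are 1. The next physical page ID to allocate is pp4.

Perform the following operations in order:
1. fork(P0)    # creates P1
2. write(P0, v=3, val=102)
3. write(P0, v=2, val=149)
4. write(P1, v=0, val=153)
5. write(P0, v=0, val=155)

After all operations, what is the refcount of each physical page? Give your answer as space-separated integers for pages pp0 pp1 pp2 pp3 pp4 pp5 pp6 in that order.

Op 1: fork(P0) -> P1. 4 ppages; refcounts: pp0:2 pp1:2 pp2:2 pp3:2
Op 2: write(P0, v3, 102). refcount(pp3)=2>1 -> COPY to pp4. 5 ppages; refcounts: pp0:2 pp1:2 pp2:2 pp3:1 pp4:1
Op 3: write(P0, v2, 149). refcount(pp2)=2>1 -> COPY to pp5. 6 ppages; refcounts: pp0:2 pp1:2 pp2:1 pp3:1 pp4:1 pp5:1
Op 4: write(P1, v0, 153). refcount(pp0)=2>1 -> COPY to pp6. 7 ppages; refcounts: pp0:1 pp1:2 pp2:1 pp3:1 pp4:1 pp5:1 pp6:1
Op 5: write(P0, v0, 155). refcount(pp0)=1 -> write in place. 7 ppages; refcounts: pp0:1 pp1:2 pp2:1 pp3:1 pp4:1 pp5:1 pp6:1

Answer: 1 2 1 1 1 1 1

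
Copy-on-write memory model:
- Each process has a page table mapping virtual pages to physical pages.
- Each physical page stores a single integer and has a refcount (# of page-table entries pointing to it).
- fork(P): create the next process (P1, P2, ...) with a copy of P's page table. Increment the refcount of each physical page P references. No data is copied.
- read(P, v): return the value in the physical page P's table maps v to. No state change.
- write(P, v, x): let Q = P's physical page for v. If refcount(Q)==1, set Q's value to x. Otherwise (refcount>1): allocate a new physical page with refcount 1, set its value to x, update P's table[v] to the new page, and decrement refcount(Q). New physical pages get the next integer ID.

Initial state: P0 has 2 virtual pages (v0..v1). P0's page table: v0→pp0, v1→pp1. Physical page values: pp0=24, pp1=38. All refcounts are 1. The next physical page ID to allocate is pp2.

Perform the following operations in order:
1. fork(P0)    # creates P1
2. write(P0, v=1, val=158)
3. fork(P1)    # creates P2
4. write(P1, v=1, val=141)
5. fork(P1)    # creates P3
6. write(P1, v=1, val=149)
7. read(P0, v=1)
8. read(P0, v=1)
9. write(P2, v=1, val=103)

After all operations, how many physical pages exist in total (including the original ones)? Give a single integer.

Op 1: fork(P0) -> P1. 2 ppages; refcounts: pp0:2 pp1:2
Op 2: write(P0, v1, 158). refcount(pp1)=2>1 -> COPY to pp2. 3 ppages; refcounts: pp0:2 pp1:1 pp2:1
Op 3: fork(P1) -> P2. 3 ppages; refcounts: pp0:3 pp1:2 pp2:1
Op 4: write(P1, v1, 141). refcount(pp1)=2>1 -> COPY to pp3. 4 ppages; refcounts: pp0:3 pp1:1 pp2:1 pp3:1
Op 5: fork(P1) -> P3. 4 ppages; refcounts: pp0:4 pp1:1 pp2:1 pp3:2
Op 6: write(P1, v1, 149). refcount(pp3)=2>1 -> COPY to pp4. 5 ppages; refcounts: pp0:4 pp1:1 pp2:1 pp3:1 pp4:1
Op 7: read(P0, v1) -> 158. No state change.
Op 8: read(P0, v1) -> 158. No state change.
Op 9: write(P2, v1, 103). refcount(pp1)=1 -> write in place. 5 ppages; refcounts: pp0:4 pp1:1 pp2:1 pp3:1 pp4:1

Answer: 5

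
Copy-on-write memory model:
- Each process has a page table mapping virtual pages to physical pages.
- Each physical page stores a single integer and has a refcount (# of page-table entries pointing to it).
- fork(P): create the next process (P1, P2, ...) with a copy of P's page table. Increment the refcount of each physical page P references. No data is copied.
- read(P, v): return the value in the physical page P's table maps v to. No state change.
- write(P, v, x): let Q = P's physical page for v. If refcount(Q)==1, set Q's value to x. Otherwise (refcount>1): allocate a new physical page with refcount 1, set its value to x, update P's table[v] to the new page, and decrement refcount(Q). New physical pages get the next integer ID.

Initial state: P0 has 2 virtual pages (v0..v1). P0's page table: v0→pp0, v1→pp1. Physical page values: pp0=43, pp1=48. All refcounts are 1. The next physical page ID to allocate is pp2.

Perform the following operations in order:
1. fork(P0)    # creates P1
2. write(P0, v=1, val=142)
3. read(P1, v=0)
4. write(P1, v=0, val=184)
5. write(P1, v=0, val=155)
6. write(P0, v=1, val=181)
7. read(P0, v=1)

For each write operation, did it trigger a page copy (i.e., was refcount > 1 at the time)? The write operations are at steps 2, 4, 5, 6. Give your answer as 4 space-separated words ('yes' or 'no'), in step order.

Op 1: fork(P0) -> P1. 2 ppages; refcounts: pp0:2 pp1:2
Op 2: write(P0, v1, 142). refcount(pp1)=2>1 -> COPY to pp2. 3 ppages; refcounts: pp0:2 pp1:1 pp2:1
Op 3: read(P1, v0) -> 43. No state change.
Op 4: write(P1, v0, 184). refcount(pp0)=2>1 -> COPY to pp3. 4 ppages; refcounts: pp0:1 pp1:1 pp2:1 pp3:1
Op 5: write(P1, v0, 155). refcount(pp3)=1 -> write in place. 4 ppages; refcounts: pp0:1 pp1:1 pp2:1 pp3:1
Op 6: write(P0, v1, 181). refcount(pp2)=1 -> write in place. 4 ppages; refcounts: pp0:1 pp1:1 pp2:1 pp3:1
Op 7: read(P0, v1) -> 181. No state change.

yes yes no no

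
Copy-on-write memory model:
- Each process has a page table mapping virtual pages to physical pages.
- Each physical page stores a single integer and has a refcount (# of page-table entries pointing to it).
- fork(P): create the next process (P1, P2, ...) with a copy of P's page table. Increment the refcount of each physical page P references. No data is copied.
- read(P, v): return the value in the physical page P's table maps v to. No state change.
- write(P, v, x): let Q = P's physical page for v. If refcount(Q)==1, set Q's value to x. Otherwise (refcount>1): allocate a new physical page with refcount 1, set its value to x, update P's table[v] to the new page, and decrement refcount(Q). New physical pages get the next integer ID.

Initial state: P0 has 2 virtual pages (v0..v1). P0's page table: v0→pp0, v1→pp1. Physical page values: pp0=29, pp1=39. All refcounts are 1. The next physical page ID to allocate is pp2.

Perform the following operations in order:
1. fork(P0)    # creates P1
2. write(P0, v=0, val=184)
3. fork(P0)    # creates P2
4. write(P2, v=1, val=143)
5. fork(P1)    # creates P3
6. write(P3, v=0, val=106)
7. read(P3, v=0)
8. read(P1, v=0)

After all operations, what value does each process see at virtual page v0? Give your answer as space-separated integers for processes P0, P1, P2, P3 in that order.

Answer: 184 29 184 106

Derivation:
Op 1: fork(P0) -> P1. 2 ppages; refcounts: pp0:2 pp1:2
Op 2: write(P0, v0, 184). refcount(pp0)=2>1 -> COPY to pp2. 3 ppages; refcounts: pp0:1 pp1:2 pp2:1
Op 3: fork(P0) -> P2. 3 ppages; refcounts: pp0:1 pp1:3 pp2:2
Op 4: write(P2, v1, 143). refcount(pp1)=3>1 -> COPY to pp3. 4 ppages; refcounts: pp0:1 pp1:2 pp2:2 pp3:1
Op 5: fork(P1) -> P3. 4 ppages; refcounts: pp0:2 pp1:3 pp2:2 pp3:1
Op 6: write(P3, v0, 106). refcount(pp0)=2>1 -> COPY to pp4. 5 ppages; refcounts: pp0:1 pp1:3 pp2:2 pp3:1 pp4:1
Op 7: read(P3, v0) -> 106. No state change.
Op 8: read(P1, v0) -> 29. No state change.
P0: v0 -> pp2 = 184
P1: v0 -> pp0 = 29
P2: v0 -> pp2 = 184
P3: v0 -> pp4 = 106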